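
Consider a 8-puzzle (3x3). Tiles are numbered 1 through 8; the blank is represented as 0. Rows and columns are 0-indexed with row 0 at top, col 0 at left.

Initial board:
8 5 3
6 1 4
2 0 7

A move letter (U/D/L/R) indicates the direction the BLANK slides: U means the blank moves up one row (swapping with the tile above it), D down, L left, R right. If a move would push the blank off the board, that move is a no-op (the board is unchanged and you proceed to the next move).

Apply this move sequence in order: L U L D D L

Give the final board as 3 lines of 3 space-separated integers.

After move 1 (L):
8 5 3
6 1 4
0 2 7

After move 2 (U):
8 5 3
0 1 4
6 2 7

After move 3 (L):
8 5 3
0 1 4
6 2 7

After move 4 (D):
8 5 3
6 1 4
0 2 7

After move 5 (D):
8 5 3
6 1 4
0 2 7

After move 6 (L):
8 5 3
6 1 4
0 2 7

Answer: 8 5 3
6 1 4
0 2 7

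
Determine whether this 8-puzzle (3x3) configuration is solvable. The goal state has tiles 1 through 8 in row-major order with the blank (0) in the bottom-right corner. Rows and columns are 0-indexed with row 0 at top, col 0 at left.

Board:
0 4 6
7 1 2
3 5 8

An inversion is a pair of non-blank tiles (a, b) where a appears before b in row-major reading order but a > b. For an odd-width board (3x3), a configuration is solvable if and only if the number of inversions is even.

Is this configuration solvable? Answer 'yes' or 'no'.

Inversions (pairs i<j in row-major order where tile[i] > tile[j] > 0): 11
11 is odd, so the puzzle is not solvable.

Answer: no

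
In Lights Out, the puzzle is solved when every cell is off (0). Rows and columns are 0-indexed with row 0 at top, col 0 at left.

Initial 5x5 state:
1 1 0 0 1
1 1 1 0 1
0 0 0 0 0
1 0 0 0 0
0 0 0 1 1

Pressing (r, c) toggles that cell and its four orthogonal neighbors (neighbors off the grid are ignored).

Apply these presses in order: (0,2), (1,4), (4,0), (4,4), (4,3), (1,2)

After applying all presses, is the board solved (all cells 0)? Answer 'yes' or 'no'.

After press 1 at (0,2):
1 0 1 1 1
1 1 0 0 1
0 0 0 0 0
1 0 0 0 0
0 0 0 1 1

After press 2 at (1,4):
1 0 1 1 0
1 1 0 1 0
0 0 0 0 1
1 0 0 0 0
0 0 0 1 1

After press 3 at (4,0):
1 0 1 1 0
1 1 0 1 0
0 0 0 0 1
0 0 0 0 0
1 1 0 1 1

After press 4 at (4,4):
1 0 1 1 0
1 1 0 1 0
0 0 0 0 1
0 0 0 0 1
1 1 0 0 0

After press 5 at (4,3):
1 0 1 1 0
1 1 0 1 0
0 0 0 0 1
0 0 0 1 1
1 1 1 1 1

After press 6 at (1,2):
1 0 0 1 0
1 0 1 0 0
0 0 1 0 1
0 0 0 1 1
1 1 1 1 1

Lights still on: 13

Answer: no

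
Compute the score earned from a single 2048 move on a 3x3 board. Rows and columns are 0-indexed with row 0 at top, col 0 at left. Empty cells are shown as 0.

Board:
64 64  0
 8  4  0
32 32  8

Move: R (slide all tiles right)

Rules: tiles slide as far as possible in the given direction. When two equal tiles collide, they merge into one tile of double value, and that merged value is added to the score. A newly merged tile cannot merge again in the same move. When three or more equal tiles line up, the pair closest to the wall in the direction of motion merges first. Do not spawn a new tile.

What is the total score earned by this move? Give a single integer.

Slide right:
row 0: [64, 64, 0] -> [0, 0, 128]  score +128 (running 128)
row 1: [8, 4, 0] -> [0, 8, 4]  score +0 (running 128)
row 2: [32, 32, 8] -> [0, 64, 8]  score +64 (running 192)
Board after move:
  0   0 128
  0   8   4
  0  64   8

Answer: 192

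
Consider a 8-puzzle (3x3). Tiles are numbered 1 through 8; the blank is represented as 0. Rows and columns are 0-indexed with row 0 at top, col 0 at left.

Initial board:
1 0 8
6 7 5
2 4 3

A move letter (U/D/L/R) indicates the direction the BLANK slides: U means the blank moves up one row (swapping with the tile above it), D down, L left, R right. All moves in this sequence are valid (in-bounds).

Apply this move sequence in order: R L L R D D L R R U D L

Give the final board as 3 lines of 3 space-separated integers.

Answer: 1 7 8
6 4 5
2 0 3

Derivation:
After move 1 (R):
1 8 0
6 7 5
2 4 3

After move 2 (L):
1 0 8
6 7 5
2 4 3

After move 3 (L):
0 1 8
6 7 5
2 4 3

After move 4 (R):
1 0 8
6 7 5
2 4 3

After move 5 (D):
1 7 8
6 0 5
2 4 3

After move 6 (D):
1 7 8
6 4 5
2 0 3

After move 7 (L):
1 7 8
6 4 5
0 2 3

After move 8 (R):
1 7 8
6 4 5
2 0 3

After move 9 (R):
1 7 8
6 4 5
2 3 0

After move 10 (U):
1 7 8
6 4 0
2 3 5

After move 11 (D):
1 7 8
6 4 5
2 3 0

After move 12 (L):
1 7 8
6 4 5
2 0 3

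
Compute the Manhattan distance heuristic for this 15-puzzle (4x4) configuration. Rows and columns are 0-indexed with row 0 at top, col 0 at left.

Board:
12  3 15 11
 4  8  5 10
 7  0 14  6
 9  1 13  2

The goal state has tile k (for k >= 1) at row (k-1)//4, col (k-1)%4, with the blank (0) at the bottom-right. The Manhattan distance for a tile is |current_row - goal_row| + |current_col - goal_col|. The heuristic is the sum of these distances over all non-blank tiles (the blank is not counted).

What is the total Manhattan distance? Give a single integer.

Tile 12: at (0,0), goal (2,3), distance |0-2|+|0-3| = 5
Tile 3: at (0,1), goal (0,2), distance |0-0|+|1-2| = 1
Tile 15: at (0,2), goal (3,2), distance |0-3|+|2-2| = 3
Tile 11: at (0,3), goal (2,2), distance |0-2|+|3-2| = 3
Tile 4: at (1,0), goal (0,3), distance |1-0|+|0-3| = 4
Tile 8: at (1,1), goal (1,3), distance |1-1|+|1-3| = 2
Tile 5: at (1,2), goal (1,0), distance |1-1|+|2-0| = 2
Tile 10: at (1,3), goal (2,1), distance |1-2|+|3-1| = 3
Tile 7: at (2,0), goal (1,2), distance |2-1|+|0-2| = 3
Tile 14: at (2,2), goal (3,1), distance |2-3|+|2-1| = 2
Tile 6: at (2,3), goal (1,1), distance |2-1|+|3-1| = 3
Tile 9: at (3,0), goal (2,0), distance |3-2|+|0-0| = 1
Tile 1: at (3,1), goal (0,0), distance |3-0|+|1-0| = 4
Tile 13: at (3,2), goal (3,0), distance |3-3|+|2-0| = 2
Tile 2: at (3,3), goal (0,1), distance |3-0|+|3-1| = 5
Sum: 5 + 1 + 3 + 3 + 4 + 2 + 2 + 3 + 3 + 2 + 3 + 1 + 4 + 2 + 5 = 43

Answer: 43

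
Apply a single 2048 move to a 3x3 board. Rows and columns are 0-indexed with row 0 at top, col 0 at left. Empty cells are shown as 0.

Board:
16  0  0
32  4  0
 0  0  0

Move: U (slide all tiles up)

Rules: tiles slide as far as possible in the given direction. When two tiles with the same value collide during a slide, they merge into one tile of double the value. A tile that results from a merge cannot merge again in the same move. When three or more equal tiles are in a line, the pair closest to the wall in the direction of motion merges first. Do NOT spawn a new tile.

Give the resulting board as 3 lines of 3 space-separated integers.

Slide up:
col 0: [16, 32, 0] -> [16, 32, 0]
col 1: [0, 4, 0] -> [4, 0, 0]
col 2: [0, 0, 0] -> [0, 0, 0]

Answer: 16  4  0
32  0  0
 0  0  0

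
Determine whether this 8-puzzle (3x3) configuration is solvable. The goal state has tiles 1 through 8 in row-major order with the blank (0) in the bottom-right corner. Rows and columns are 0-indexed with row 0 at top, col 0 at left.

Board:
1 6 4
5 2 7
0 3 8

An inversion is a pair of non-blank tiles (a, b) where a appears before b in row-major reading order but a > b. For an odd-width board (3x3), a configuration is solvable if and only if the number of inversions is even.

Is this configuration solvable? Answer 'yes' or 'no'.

Inversions (pairs i<j in row-major order where tile[i] > tile[j] > 0): 9
9 is odd, so the puzzle is not solvable.

Answer: no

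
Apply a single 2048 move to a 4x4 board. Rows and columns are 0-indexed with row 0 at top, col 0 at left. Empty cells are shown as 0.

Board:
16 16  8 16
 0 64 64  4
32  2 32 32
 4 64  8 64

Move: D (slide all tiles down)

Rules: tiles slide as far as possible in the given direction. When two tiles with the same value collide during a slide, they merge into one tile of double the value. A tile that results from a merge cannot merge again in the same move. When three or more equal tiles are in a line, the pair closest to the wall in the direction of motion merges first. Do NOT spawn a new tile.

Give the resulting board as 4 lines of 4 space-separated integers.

Slide down:
col 0: [16, 0, 32, 4] -> [0, 16, 32, 4]
col 1: [16, 64, 2, 64] -> [16, 64, 2, 64]
col 2: [8, 64, 32, 8] -> [8, 64, 32, 8]
col 3: [16, 4, 32, 64] -> [16, 4, 32, 64]

Answer:  0 16  8 16
16 64 64  4
32  2 32 32
 4 64  8 64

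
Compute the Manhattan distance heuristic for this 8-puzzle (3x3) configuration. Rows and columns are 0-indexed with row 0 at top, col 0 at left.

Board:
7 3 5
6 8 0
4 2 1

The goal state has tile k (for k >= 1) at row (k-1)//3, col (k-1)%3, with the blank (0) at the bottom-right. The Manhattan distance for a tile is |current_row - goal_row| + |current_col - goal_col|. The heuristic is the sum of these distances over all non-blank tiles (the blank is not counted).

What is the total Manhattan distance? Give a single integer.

Tile 7: (0,0)->(2,0) = 2
Tile 3: (0,1)->(0,2) = 1
Tile 5: (0,2)->(1,1) = 2
Tile 6: (1,0)->(1,2) = 2
Tile 8: (1,1)->(2,1) = 1
Tile 4: (2,0)->(1,0) = 1
Tile 2: (2,1)->(0,1) = 2
Tile 1: (2,2)->(0,0) = 4
Sum: 2 + 1 + 2 + 2 + 1 + 1 + 2 + 4 = 15

Answer: 15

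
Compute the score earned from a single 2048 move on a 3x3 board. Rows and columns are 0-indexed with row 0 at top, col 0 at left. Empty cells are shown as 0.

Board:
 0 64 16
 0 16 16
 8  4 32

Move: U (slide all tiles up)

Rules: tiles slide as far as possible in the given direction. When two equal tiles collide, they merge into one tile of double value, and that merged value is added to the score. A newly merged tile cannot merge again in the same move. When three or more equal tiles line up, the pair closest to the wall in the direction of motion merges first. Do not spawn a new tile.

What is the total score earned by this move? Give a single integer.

Answer: 32

Derivation:
Slide up:
col 0: [0, 0, 8] -> [8, 0, 0]  score +0 (running 0)
col 1: [64, 16, 4] -> [64, 16, 4]  score +0 (running 0)
col 2: [16, 16, 32] -> [32, 32, 0]  score +32 (running 32)
Board after move:
 8 64 32
 0 16 32
 0  4  0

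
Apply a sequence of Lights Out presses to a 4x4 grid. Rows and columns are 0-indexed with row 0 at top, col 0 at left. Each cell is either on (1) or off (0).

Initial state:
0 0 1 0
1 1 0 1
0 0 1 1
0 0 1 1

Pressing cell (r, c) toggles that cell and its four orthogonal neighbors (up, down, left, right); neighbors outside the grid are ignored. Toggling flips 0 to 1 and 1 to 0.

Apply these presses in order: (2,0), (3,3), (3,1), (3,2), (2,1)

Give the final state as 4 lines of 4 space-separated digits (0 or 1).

Answer: 0 0 1 0
0 0 0 1
0 1 1 0
0 1 0 1

Derivation:
After press 1 at (2,0):
0 0 1 0
0 1 0 1
1 1 1 1
1 0 1 1

After press 2 at (3,3):
0 0 1 0
0 1 0 1
1 1 1 0
1 0 0 0

After press 3 at (3,1):
0 0 1 0
0 1 0 1
1 0 1 0
0 1 1 0

After press 4 at (3,2):
0 0 1 0
0 1 0 1
1 0 0 0
0 0 0 1

After press 5 at (2,1):
0 0 1 0
0 0 0 1
0 1 1 0
0 1 0 1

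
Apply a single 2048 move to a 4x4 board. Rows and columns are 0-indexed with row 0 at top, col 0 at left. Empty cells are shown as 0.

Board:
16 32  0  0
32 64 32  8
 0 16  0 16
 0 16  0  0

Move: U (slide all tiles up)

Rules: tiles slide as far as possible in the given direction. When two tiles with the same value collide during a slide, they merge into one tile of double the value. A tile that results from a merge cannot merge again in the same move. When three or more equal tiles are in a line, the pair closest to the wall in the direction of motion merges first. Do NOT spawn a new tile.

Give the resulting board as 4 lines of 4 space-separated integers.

Slide up:
col 0: [16, 32, 0, 0] -> [16, 32, 0, 0]
col 1: [32, 64, 16, 16] -> [32, 64, 32, 0]
col 2: [0, 32, 0, 0] -> [32, 0, 0, 0]
col 3: [0, 8, 16, 0] -> [8, 16, 0, 0]

Answer: 16 32 32  8
32 64  0 16
 0 32  0  0
 0  0  0  0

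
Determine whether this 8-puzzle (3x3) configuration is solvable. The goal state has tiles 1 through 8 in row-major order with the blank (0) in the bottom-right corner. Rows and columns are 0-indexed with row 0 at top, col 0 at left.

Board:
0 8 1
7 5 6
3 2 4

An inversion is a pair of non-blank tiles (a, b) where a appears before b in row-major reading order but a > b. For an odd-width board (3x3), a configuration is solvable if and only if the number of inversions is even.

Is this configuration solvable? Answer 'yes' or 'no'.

Answer: no

Derivation:
Inversions (pairs i<j in row-major order where tile[i] > tile[j] > 0): 19
19 is odd, so the puzzle is not solvable.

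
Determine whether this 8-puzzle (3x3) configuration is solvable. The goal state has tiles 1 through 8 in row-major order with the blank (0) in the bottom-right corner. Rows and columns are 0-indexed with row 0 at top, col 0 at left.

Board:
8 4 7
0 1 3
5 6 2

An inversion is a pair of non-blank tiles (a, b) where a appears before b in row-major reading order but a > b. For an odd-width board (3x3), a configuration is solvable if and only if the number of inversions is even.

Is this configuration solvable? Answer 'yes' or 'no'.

Inversions (pairs i<j in row-major order where tile[i] > tile[j] > 0): 18
18 is even, so the puzzle is solvable.

Answer: yes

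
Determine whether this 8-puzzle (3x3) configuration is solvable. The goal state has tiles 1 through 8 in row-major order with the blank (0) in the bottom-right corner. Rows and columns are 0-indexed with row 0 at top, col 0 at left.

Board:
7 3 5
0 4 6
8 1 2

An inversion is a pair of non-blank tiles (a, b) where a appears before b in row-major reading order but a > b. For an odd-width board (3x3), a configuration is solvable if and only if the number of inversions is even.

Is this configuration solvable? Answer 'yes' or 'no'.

Answer: no

Derivation:
Inversions (pairs i<j in row-major order where tile[i] > tile[j] > 0): 17
17 is odd, so the puzzle is not solvable.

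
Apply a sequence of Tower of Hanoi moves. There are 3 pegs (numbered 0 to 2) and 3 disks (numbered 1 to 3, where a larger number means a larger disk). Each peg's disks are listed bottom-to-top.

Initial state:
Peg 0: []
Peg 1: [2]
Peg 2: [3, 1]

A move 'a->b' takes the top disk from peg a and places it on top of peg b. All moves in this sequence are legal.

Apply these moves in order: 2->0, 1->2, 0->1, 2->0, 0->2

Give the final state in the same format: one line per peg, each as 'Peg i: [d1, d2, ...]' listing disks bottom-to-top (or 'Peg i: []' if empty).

Answer: Peg 0: []
Peg 1: [1]
Peg 2: [3, 2]

Derivation:
After move 1 (2->0):
Peg 0: [1]
Peg 1: [2]
Peg 2: [3]

After move 2 (1->2):
Peg 0: [1]
Peg 1: []
Peg 2: [3, 2]

After move 3 (0->1):
Peg 0: []
Peg 1: [1]
Peg 2: [3, 2]

After move 4 (2->0):
Peg 0: [2]
Peg 1: [1]
Peg 2: [3]

After move 5 (0->2):
Peg 0: []
Peg 1: [1]
Peg 2: [3, 2]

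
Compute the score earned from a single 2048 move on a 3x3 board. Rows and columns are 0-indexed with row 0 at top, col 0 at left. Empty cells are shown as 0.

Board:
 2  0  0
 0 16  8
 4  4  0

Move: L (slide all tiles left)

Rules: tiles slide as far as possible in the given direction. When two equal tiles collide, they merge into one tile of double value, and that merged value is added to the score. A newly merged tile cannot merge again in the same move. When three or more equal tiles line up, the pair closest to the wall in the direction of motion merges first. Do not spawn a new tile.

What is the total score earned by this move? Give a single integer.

Slide left:
row 0: [2, 0, 0] -> [2, 0, 0]  score +0 (running 0)
row 1: [0, 16, 8] -> [16, 8, 0]  score +0 (running 0)
row 2: [4, 4, 0] -> [8, 0, 0]  score +8 (running 8)
Board after move:
 2  0  0
16  8  0
 8  0  0

Answer: 8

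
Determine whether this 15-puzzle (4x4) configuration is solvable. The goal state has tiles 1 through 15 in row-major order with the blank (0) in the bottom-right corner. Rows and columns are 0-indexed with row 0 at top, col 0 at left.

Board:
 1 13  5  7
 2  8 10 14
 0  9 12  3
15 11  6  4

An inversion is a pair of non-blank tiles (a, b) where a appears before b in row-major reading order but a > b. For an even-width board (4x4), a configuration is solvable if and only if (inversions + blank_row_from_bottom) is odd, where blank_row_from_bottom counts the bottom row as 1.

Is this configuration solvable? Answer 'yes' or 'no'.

Answer: no

Derivation:
Inversions: 44
Blank is in row 2 (0-indexed from top), which is row 2 counting from the bottom (bottom = 1).
44 + 2 = 46, which is even, so the puzzle is not solvable.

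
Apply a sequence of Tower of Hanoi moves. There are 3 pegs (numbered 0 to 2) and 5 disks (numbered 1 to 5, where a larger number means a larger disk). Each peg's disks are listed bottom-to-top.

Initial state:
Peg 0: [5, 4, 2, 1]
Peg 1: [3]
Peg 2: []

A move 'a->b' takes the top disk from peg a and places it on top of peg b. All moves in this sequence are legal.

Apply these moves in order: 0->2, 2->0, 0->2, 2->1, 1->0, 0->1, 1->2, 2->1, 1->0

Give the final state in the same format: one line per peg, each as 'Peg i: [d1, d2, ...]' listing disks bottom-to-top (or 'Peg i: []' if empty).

After move 1 (0->2):
Peg 0: [5, 4, 2]
Peg 1: [3]
Peg 2: [1]

After move 2 (2->0):
Peg 0: [5, 4, 2, 1]
Peg 1: [3]
Peg 2: []

After move 3 (0->2):
Peg 0: [5, 4, 2]
Peg 1: [3]
Peg 2: [1]

After move 4 (2->1):
Peg 0: [5, 4, 2]
Peg 1: [3, 1]
Peg 2: []

After move 5 (1->0):
Peg 0: [5, 4, 2, 1]
Peg 1: [3]
Peg 2: []

After move 6 (0->1):
Peg 0: [5, 4, 2]
Peg 1: [3, 1]
Peg 2: []

After move 7 (1->2):
Peg 0: [5, 4, 2]
Peg 1: [3]
Peg 2: [1]

After move 8 (2->1):
Peg 0: [5, 4, 2]
Peg 1: [3, 1]
Peg 2: []

After move 9 (1->0):
Peg 0: [5, 4, 2, 1]
Peg 1: [3]
Peg 2: []

Answer: Peg 0: [5, 4, 2, 1]
Peg 1: [3]
Peg 2: []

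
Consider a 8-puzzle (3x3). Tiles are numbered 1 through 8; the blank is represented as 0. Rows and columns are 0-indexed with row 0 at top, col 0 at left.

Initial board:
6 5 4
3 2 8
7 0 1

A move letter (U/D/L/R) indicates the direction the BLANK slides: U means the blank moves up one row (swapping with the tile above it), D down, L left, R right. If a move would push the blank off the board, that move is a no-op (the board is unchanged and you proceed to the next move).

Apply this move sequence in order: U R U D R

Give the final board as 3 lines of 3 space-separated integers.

Answer: 6 5 4
3 8 0
7 2 1

Derivation:
After move 1 (U):
6 5 4
3 0 8
7 2 1

After move 2 (R):
6 5 4
3 8 0
7 2 1

After move 3 (U):
6 5 0
3 8 4
7 2 1

After move 4 (D):
6 5 4
3 8 0
7 2 1

After move 5 (R):
6 5 4
3 8 0
7 2 1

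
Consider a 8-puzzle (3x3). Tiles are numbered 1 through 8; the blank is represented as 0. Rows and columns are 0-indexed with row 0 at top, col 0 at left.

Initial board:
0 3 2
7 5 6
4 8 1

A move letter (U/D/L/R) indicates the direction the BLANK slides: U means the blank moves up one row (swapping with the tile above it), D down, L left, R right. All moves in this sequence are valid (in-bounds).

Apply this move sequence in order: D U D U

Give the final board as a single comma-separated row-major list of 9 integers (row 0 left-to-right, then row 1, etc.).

Answer: 0, 3, 2, 7, 5, 6, 4, 8, 1

Derivation:
After move 1 (D):
7 3 2
0 5 6
4 8 1

After move 2 (U):
0 3 2
7 5 6
4 8 1

After move 3 (D):
7 3 2
0 5 6
4 8 1

After move 4 (U):
0 3 2
7 5 6
4 8 1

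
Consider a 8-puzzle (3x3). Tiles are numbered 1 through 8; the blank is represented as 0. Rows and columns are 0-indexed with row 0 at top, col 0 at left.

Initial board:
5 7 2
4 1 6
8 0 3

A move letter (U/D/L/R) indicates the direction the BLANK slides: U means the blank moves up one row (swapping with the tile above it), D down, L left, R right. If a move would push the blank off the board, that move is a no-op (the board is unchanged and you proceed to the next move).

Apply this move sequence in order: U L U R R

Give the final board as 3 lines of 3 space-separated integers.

Answer: 7 2 0
5 4 6
8 1 3

Derivation:
After move 1 (U):
5 7 2
4 0 6
8 1 3

After move 2 (L):
5 7 2
0 4 6
8 1 3

After move 3 (U):
0 7 2
5 4 6
8 1 3

After move 4 (R):
7 0 2
5 4 6
8 1 3

After move 5 (R):
7 2 0
5 4 6
8 1 3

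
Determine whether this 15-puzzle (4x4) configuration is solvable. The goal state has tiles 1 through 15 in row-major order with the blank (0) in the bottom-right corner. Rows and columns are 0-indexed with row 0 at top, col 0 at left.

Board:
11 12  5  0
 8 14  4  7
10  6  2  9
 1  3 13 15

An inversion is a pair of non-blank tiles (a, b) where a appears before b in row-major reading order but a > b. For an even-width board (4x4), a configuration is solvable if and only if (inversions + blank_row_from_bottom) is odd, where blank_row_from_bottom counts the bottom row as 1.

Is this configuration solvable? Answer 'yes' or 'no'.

Inversions: 57
Blank is in row 0 (0-indexed from top), which is row 4 counting from the bottom (bottom = 1).
57 + 4 = 61, which is odd, so the puzzle is solvable.

Answer: yes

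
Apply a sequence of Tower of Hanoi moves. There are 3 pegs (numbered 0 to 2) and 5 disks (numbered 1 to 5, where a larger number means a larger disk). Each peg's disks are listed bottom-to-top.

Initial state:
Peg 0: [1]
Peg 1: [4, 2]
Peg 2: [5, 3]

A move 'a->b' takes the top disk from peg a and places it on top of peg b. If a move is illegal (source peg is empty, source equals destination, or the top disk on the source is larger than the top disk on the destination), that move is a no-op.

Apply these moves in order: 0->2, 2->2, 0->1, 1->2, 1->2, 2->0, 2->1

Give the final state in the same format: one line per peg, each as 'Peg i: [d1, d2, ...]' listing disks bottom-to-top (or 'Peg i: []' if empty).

After move 1 (0->2):
Peg 0: []
Peg 1: [4, 2]
Peg 2: [5, 3, 1]

After move 2 (2->2):
Peg 0: []
Peg 1: [4, 2]
Peg 2: [5, 3, 1]

After move 3 (0->1):
Peg 0: []
Peg 1: [4, 2]
Peg 2: [5, 3, 1]

After move 4 (1->2):
Peg 0: []
Peg 1: [4, 2]
Peg 2: [5, 3, 1]

After move 5 (1->2):
Peg 0: []
Peg 1: [4, 2]
Peg 2: [5, 3, 1]

After move 6 (2->0):
Peg 0: [1]
Peg 1: [4, 2]
Peg 2: [5, 3]

After move 7 (2->1):
Peg 0: [1]
Peg 1: [4, 2]
Peg 2: [5, 3]

Answer: Peg 0: [1]
Peg 1: [4, 2]
Peg 2: [5, 3]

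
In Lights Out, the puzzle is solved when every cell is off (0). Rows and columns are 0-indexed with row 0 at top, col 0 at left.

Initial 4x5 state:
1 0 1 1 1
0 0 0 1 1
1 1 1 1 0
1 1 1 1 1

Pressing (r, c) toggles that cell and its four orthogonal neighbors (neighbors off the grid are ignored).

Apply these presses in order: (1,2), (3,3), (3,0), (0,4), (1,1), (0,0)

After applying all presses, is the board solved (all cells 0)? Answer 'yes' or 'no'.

After press 1 at (1,2):
1 0 0 1 1
0 1 1 0 1
1 1 0 1 0
1 1 1 1 1

After press 2 at (3,3):
1 0 0 1 1
0 1 1 0 1
1 1 0 0 0
1 1 0 0 0

After press 3 at (3,0):
1 0 0 1 1
0 1 1 0 1
0 1 0 0 0
0 0 0 0 0

After press 4 at (0,4):
1 0 0 0 0
0 1 1 0 0
0 1 0 0 0
0 0 0 0 0

After press 5 at (1,1):
1 1 0 0 0
1 0 0 0 0
0 0 0 0 0
0 0 0 0 0

After press 6 at (0,0):
0 0 0 0 0
0 0 0 0 0
0 0 0 0 0
0 0 0 0 0

Lights still on: 0

Answer: yes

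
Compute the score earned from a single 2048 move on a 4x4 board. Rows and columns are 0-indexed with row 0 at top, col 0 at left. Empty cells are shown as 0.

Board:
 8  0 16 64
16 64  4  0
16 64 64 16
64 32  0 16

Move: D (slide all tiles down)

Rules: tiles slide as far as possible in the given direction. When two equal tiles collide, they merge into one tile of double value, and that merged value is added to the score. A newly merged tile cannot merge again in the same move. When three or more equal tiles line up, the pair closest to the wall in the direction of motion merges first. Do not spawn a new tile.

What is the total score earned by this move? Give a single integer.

Answer: 192

Derivation:
Slide down:
col 0: [8, 16, 16, 64] -> [0, 8, 32, 64]  score +32 (running 32)
col 1: [0, 64, 64, 32] -> [0, 0, 128, 32]  score +128 (running 160)
col 2: [16, 4, 64, 0] -> [0, 16, 4, 64]  score +0 (running 160)
col 3: [64, 0, 16, 16] -> [0, 0, 64, 32]  score +32 (running 192)
Board after move:
  0   0   0   0
  8   0  16   0
 32 128   4  64
 64  32  64  32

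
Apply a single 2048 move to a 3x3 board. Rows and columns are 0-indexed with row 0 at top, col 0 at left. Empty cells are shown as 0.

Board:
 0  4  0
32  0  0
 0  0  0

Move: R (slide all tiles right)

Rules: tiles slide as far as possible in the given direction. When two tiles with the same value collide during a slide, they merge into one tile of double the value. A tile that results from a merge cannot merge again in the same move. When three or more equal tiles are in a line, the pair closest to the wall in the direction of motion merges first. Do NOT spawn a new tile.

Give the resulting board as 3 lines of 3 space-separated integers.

Slide right:
row 0: [0, 4, 0] -> [0, 0, 4]
row 1: [32, 0, 0] -> [0, 0, 32]
row 2: [0, 0, 0] -> [0, 0, 0]

Answer:  0  0  4
 0  0 32
 0  0  0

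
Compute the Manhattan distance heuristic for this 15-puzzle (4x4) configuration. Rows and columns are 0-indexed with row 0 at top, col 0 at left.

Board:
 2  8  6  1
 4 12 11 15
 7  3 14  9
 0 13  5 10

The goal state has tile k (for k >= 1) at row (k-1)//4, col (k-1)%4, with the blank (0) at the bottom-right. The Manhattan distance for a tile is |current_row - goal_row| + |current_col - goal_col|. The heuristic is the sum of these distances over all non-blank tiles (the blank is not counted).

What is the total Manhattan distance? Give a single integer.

Tile 2: at (0,0), goal (0,1), distance |0-0|+|0-1| = 1
Tile 8: at (0,1), goal (1,3), distance |0-1|+|1-3| = 3
Tile 6: at (0,2), goal (1,1), distance |0-1|+|2-1| = 2
Tile 1: at (0,3), goal (0,0), distance |0-0|+|3-0| = 3
Tile 4: at (1,0), goal (0,3), distance |1-0|+|0-3| = 4
Tile 12: at (1,1), goal (2,3), distance |1-2|+|1-3| = 3
Tile 11: at (1,2), goal (2,2), distance |1-2|+|2-2| = 1
Tile 15: at (1,3), goal (3,2), distance |1-3|+|3-2| = 3
Tile 7: at (2,0), goal (1,2), distance |2-1|+|0-2| = 3
Tile 3: at (2,1), goal (0,2), distance |2-0|+|1-2| = 3
Tile 14: at (2,2), goal (3,1), distance |2-3|+|2-1| = 2
Tile 9: at (2,3), goal (2,0), distance |2-2|+|3-0| = 3
Tile 13: at (3,1), goal (3,0), distance |3-3|+|1-0| = 1
Tile 5: at (3,2), goal (1,0), distance |3-1|+|2-0| = 4
Tile 10: at (3,3), goal (2,1), distance |3-2|+|3-1| = 3
Sum: 1 + 3 + 2 + 3 + 4 + 3 + 1 + 3 + 3 + 3 + 2 + 3 + 1 + 4 + 3 = 39

Answer: 39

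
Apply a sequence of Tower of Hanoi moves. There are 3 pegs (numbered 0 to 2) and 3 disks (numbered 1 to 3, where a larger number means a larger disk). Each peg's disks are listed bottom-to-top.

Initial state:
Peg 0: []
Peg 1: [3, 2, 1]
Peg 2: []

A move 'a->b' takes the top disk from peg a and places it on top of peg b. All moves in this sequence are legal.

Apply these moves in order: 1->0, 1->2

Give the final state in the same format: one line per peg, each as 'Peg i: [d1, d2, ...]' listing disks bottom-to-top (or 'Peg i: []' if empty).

After move 1 (1->0):
Peg 0: [1]
Peg 1: [3, 2]
Peg 2: []

After move 2 (1->2):
Peg 0: [1]
Peg 1: [3]
Peg 2: [2]

Answer: Peg 0: [1]
Peg 1: [3]
Peg 2: [2]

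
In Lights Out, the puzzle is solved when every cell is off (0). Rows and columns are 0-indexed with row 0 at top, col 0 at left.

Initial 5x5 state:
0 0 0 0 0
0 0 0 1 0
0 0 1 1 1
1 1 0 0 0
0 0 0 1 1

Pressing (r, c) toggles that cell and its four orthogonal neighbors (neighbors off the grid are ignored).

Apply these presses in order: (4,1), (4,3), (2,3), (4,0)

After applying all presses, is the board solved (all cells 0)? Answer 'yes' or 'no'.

Answer: yes

Derivation:
After press 1 at (4,1):
0 0 0 0 0
0 0 0 1 0
0 0 1 1 1
1 0 0 0 0
1 1 1 1 1

After press 2 at (4,3):
0 0 0 0 0
0 0 0 1 0
0 0 1 1 1
1 0 0 1 0
1 1 0 0 0

After press 3 at (2,3):
0 0 0 0 0
0 0 0 0 0
0 0 0 0 0
1 0 0 0 0
1 1 0 0 0

After press 4 at (4,0):
0 0 0 0 0
0 0 0 0 0
0 0 0 0 0
0 0 0 0 0
0 0 0 0 0

Lights still on: 0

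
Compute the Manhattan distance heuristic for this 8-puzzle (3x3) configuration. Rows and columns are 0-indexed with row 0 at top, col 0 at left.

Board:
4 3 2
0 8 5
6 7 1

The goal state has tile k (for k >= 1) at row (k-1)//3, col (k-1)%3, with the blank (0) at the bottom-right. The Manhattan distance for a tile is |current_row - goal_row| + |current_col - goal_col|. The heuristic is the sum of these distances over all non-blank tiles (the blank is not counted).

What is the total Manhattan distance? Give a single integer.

Answer: 13

Derivation:
Tile 4: (0,0)->(1,0) = 1
Tile 3: (0,1)->(0,2) = 1
Tile 2: (0,2)->(0,1) = 1
Tile 8: (1,1)->(2,1) = 1
Tile 5: (1,2)->(1,1) = 1
Tile 6: (2,0)->(1,2) = 3
Tile 7: (2,1)->(2,0) = 1
Tile 1: (2,2)->(0,0) = 4
Sum: 1 + 1 + 1 + 1 + 1 + 3 + 1 + 4 = 13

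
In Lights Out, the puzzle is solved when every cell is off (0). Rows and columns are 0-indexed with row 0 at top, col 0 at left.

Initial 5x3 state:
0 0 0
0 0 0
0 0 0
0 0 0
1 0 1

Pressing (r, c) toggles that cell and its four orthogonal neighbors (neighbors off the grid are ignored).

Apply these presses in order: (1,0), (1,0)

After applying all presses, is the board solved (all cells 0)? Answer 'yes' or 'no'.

After press 1 at (1,0):
1 0 0
1 1 0
1 0 0
0 0 0
1 0 1

After press 2 at (1,0):
0 0 0
0 0 0
0 0 0
0 0 0
1 0 1

Lights still on: 2

Answer: no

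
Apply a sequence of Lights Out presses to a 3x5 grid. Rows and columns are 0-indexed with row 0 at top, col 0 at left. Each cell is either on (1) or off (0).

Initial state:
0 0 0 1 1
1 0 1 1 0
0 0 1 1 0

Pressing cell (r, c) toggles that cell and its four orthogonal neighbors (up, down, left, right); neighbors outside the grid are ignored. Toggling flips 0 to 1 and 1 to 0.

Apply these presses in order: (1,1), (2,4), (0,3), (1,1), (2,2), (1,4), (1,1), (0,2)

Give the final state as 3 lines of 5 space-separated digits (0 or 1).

Answer: 0 0 0 1 1
0 1 0 1 0
0 0 0 1 0

Derivation:
After press 1 at (1,1):
0 1 0 1 1
0 1 0 1 0
0 1 1 1 0

After press 2 at (2,4):
0 1 0 1 1
0 1 0 1 1
0 1 1 0 1

After press 3 at (0,3):
0 1 1 0 0
0 1 0 0 1
0 1 1 0 1

After press 4 at (1,1):
0 0 1 0 0
1 0 1 0 1
0 0 1 0 1

After press 5 at (2,2):
0 0 1 0 0
1 0 0 0 1
0 1 0 1 1

After press 6 at (1,4):
0 0 1 0 1
1 0 0 1 0
0 1 0 1 0

After press 7 at (1,1):
0 1 1 0 1
0 1 1 1 0
0 0 0 1 0

After press 8 at (0,2):
0 0 0 1 1
0 1 0 1 0
0 0 0 1 0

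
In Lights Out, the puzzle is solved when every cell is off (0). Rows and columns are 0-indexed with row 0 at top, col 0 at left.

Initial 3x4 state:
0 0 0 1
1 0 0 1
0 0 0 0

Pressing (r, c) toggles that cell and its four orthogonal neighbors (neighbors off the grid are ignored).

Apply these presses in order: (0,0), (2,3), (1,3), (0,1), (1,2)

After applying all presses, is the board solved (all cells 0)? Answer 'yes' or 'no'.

After press 1 at (0,0):
1 1 0 1
0 0 0 1
0 0 0 0

After press 2 at (2,3):
1 1 0 1
0 0 0 0
0 0 1 1

After press 3 at (1,3):
1 1 0 0
0 0 1 1
0 0 1 0

After press 4 at (0,1):
0 0 1 0
0 1 1 1
0 0 1 0

After press 5 at (1,2):
0 0 0 0
0 0 0 0
0 0 0 0

Lights still on: 0

Answer: yes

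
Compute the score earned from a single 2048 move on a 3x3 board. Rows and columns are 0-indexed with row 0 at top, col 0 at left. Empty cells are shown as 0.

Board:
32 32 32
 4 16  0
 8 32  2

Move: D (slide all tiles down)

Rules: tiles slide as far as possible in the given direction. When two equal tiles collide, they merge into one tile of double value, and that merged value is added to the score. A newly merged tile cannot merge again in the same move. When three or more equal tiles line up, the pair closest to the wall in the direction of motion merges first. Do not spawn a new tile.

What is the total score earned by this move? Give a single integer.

Answer: 0

Derivation:
Slide down:
col 0: [32, 4, 8] -> [32, 4, 8]  score +0 (running 0)
col 1: [32, 16, 32] -> [32, 16, 32]  score +0 (running 0)
col 2: [32, 0, 2] -> [0, 32, 2]  score +0 (running 0)
Board after move:
32 32  0
 4 16 32
 8 32  2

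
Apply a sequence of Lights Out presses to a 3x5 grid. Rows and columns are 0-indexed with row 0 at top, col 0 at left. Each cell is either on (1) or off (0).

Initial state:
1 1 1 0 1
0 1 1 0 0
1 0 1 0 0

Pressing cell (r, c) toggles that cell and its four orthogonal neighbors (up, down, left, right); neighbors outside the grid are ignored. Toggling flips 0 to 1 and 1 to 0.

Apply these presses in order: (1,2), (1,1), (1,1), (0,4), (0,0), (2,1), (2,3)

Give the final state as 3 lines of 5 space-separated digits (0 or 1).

Answer: 0 0 0 1 0
1 1 0 0 1
0 1 0 1 1

Derivation:
After press 1 at (1,2):
1 1 0 0 1
0 0 0 1 0
1 0 0 0 0

After press 2 at (1,1):
1 0 0 0 1
1 1 1 1 0
1 1 0 0 0

After press 3 at (1,1):
1 1 0 0 1
0 0 0 1 0
1 0 0 0 0

After press 4 at (0,4):
1 1 0 1 0
0 0 0 1 1
1 0 0 0 0

After press 5 at (0,0):
0 0 0 1 0
1 0 0 1 1
1 0 0 0 0

After press 6 at (2,1):
0 0 0 1 0
1 1 0 1 1
0 1 1 0 0

After press 7 at (2,3):
0 0 0 1 0
1 1 0 0 1
0 1 0 1 1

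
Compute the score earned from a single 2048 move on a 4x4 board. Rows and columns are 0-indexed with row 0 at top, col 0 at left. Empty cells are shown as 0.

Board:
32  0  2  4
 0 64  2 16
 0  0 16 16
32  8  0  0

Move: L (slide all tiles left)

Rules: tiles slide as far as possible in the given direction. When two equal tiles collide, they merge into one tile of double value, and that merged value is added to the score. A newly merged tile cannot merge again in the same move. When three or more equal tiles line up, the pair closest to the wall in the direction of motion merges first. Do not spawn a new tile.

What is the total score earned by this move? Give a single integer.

Slide left:
row 0: [32, 0, 2, 4] -> [32, 2, 4, 0]  score +0 (running 0)
row 1: [0, 64, 2, 16] -> [64, 2, 16, 0]  score +0 (running 0)
row 2: [0, 0, 16, 16] -> [32, 0, 0, 0]  score +32 (running 32)
row 3: [32, 8, 0, 0] -> [32, 8, 0, 0]  score +0 (running 32)
Board after move:
32  2  4  0
64  2 16  0
32  0  0  0
32  8  0  0

Answer: 32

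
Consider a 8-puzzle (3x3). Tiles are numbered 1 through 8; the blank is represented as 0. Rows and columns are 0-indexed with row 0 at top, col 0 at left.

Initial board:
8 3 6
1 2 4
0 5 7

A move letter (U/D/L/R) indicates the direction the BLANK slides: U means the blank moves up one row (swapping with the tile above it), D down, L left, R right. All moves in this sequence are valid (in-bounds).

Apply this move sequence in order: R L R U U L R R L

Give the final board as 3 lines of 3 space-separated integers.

After move 1 (R):
8 3 6
1 2 4
5 0 7

After move 2 (L):
8 3 6
1 2 4
0 5 7

After move 3 (R):
8 3 6
1 2 4
5 0 7

After move 4 (U):
8 3 6
1 0 4
5 2 7

After move 5 (U):
8 0 6
1 3 4
5 2 7

After move 6 (L):
0 8 6
1 3 4
5 2 7

After move 7 (R):
8 0 6
1 3 4
5 2 7

After move 8 (R):
8 6 0
1 3 4
5 2 7

After move 9 (L):
8 0 6
1 3 4
5 2 7

Answer: 8 0 6
1 3 4
5 2 7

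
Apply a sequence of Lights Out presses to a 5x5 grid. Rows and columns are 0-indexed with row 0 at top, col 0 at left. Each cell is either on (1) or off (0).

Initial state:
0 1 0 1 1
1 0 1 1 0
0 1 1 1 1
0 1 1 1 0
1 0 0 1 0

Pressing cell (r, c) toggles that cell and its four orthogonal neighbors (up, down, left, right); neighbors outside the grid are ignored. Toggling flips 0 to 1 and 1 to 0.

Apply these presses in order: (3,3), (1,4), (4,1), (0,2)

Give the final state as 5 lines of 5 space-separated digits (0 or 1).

After press 1 at (3,3):
0 1 0 1 1
1 0 1 1 0
0 1 1 0 1
0 1 0 0 1
1 0 0 0 0

After press 2 at (1,4):
0 1 0 1 0
1 0 1 0 1
0 1 1 0 0
0 1 0 0 1
1 0 0 0 0

After press 3 at (4,1):
0 1 0 1 0
1 0 1 0 1
0 1 1 0 0
0 0 0 0 1
0 1 1 0 0

After press 4 at (0,2):
0 0 1 0 0
1 0 0 0 1
0 1 1 0 0
0 0 0 0 1
0 1 1 0 0

Answer: 0 0 1 0 0
1 0 0 0 1
0 1 1 0 0
0 0 0 0 1
0 1 1 0 0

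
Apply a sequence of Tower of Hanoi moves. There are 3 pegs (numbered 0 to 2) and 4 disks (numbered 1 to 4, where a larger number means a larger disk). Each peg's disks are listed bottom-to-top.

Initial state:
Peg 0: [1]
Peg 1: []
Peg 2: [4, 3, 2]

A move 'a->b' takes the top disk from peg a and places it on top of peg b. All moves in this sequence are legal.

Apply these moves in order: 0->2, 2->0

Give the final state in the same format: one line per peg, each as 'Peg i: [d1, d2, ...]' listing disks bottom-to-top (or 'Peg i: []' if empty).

Answer: Peg 0: [1]
Peg 1: []
Peg 2: [4, 3, 2]

Derivation:
After move 1 (0->2):
Peg 0: []
Peg 1: []
Peg 2: [4, 3, 2, 1]

After move 2 (2->0):
Peg 0: [1]
Peg 1: []
Peg 2: [4, 3, 2]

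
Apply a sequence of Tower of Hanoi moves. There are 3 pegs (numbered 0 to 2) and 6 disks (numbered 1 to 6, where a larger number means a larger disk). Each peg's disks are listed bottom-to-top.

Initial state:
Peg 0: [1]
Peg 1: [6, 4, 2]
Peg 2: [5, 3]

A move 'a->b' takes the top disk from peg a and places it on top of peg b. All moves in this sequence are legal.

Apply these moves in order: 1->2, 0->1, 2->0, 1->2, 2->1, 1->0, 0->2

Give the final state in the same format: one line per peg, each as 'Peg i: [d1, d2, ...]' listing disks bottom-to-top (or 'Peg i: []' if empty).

After move 1 (1->2):
Peg 0: [1]
Peg 1: [6, 4]
Peg 2: [5, 3, 2]

After move 2 (0->1):
Peg 0: []
Peg 1: [6, 4, 1]
Peg 2: [5, 3, 2]

After move 3 (2->0):
Peg 0: [2]
Peg 1: [6, 4, 1]
Peg 2: [5, 3]

After move 4 (1->2):
Peg 0: [2]
Peg 1: [6, 4]
Peg 2: [5, 3, 1]

After move 5 (2->1):
Peg 0: [2]
Peg 1: [6, 4, 1]
Peg 2: [5, 3]

After move 6 (1->0):
Peg 0: [2, 1]
Peg 1: [6, 4]
Peg 2: [5, 3]

After move 7 (0->2):
Peg 0: [2]
Peg 1: [6, 4]
Peg 2: [5, 3, 1]

Answer: Peg 0: [2]
Peg 1: [6, 4]
Peg 2: [5, 3, 1]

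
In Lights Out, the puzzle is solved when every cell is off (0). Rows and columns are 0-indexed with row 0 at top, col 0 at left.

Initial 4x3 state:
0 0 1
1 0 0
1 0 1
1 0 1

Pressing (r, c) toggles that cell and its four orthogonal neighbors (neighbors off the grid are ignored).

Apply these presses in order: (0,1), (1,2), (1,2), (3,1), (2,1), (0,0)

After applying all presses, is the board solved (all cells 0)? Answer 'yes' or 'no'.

Answer: yes

Derivation:
After press 1 at (0,1):
1 1 0
1 1 0
1 0 1
1 0 1

After press 2 at (1,2):
1 1 1
1 0 1
1 0 0
1 0 1

After press 3 at (1,2):
1 1 0
1 1 0
1 0 1
1 0 1

After press 4 at (3,1):
1 1 0
1 1 0
1 1 1
0 1 0

After press 5 at (2,1):
1 1 0
1 0 0
0 0 0
0 0 0

After press 6 at (0,0):
0 0 0
0 0 0
0 0 0
0 0 0

Lights still on: 0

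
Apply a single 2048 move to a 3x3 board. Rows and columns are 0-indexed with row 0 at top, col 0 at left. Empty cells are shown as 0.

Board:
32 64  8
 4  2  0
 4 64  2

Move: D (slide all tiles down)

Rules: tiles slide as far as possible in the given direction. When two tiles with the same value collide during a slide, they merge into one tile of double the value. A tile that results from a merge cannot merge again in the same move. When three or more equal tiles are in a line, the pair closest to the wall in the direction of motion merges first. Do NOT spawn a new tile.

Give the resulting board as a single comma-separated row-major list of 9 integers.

Slide down:
col 0: [32, 4, 4] -> [0, 32, 8]
col 1: [64, 2, 64] -> [64, 2, 64]
col 2: [8, 0, 2] -> [0, 8, 2]

Answer: 0, 64, 0, 32, 2, 8, 8, 64, 2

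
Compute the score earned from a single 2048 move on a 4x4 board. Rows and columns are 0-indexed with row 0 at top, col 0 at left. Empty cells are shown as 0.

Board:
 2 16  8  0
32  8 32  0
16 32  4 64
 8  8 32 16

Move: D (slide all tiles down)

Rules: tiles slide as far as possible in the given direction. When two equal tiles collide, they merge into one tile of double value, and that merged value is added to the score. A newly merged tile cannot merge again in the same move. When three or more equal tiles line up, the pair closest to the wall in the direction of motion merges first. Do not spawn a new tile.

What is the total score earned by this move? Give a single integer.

Slide down:
col 0: [2, 32, 16, 8] -> [2, 32, 16, 8]  score +0 (running 0)
col 1: [16, 8, 32, 8] -> [16, 8, 32, 8]  score +0 (running 0)
col 2: [8, 32, 4, 32] -> [8, 32, 4, 32]  score +0 (running 0)
col 3: [0, 0, 64, 16] -> [0, 0, 64, 16]  score +0 (running 0)
Board after move:
 2 16  8  0
32  8 32  0
16 32  4 64
 8  8 32 16

Answer: 0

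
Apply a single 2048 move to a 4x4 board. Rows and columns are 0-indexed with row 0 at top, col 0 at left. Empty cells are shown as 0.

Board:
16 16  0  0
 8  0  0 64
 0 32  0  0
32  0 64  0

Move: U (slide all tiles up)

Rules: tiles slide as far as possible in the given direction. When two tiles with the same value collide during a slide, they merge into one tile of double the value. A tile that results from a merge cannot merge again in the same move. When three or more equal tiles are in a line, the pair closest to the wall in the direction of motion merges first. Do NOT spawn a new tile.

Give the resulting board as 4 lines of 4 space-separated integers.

Slide up:
col 0: [16, 8, 0, 32] -> [16, 8, 32, 0]
col 1: [16, 0, 32, 0] -> [16, 32, 0, 0]
col 2: [0, 0, 0, 64] -> [64, 0, 0, 0]
col 3: [0, 64, 0, 0] -> [64, 0, 0, 0]

Answer: 16 16 64 64
 8 32  0  0
32  0  0  0
 0  0  0  0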